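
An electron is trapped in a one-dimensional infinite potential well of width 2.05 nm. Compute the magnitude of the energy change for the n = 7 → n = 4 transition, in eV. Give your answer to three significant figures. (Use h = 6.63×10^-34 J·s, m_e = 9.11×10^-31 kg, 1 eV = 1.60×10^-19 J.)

E_1 = h²/(8m_eL²) = 1.435×10^-20 J.
|ΔE| = |7² − 4²|·E_1 = 33·1.435×10^-20 J = 4.736×10^-19 J = 2.96 eV.

|ΔE| = 2.96 eV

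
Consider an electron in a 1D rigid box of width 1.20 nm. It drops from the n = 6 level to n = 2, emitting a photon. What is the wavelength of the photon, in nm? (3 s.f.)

E_1 = h²/(8m_eL²) = 4.184×10^-20 J, so ΔE = (6² − 2²)E_1 = 1.339×10^-18 J.
λ = hc/ΔE = (6.626×10^-34·2.998×10^8)/1.339×10^-18 = 1.48×10^-7 m = 148 nm.

λ = 148 nm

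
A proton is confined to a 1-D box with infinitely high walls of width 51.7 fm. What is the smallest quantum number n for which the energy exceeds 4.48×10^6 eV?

E_1 = h²/(8m_pL²) = 1.227×10^-14 J = 7.659×10^4 eV.
Need n² > 4.48×10^6/7.659×10^4 = 58.49, i.e. n > 7.648.
The smallest integer satisfying this is n = 8.

n = 8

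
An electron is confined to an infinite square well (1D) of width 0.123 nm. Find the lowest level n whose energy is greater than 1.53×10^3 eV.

E_1 = h²/(8m_eL²) = 3.982×10^-18 J = 24.86 eV.
Need n² > 1.53×10^3/24.86 = 61.54, i.e. n > 7.845.
The smallest integer satisfying this is n = 8.

n = 8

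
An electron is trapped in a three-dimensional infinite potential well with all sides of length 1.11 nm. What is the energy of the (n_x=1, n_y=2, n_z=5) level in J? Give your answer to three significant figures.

E = 1.47×10^-18 J

For a 3D rectangular well E = (h²/8m_e)·Σ n_i²/L_i² = (6.626×10^-34)²/(8·9.109×10^-31) · [1²/(1.11 nm)² + 2²/(1.11 nm)² + 5²/(1.11 nm)²].
Evaluating gives E = 1.47×10^-18 J.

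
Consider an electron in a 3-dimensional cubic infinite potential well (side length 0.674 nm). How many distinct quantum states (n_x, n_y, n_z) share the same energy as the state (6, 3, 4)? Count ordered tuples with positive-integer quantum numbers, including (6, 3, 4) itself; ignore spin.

degeneracy = 6

The level has n_x² + n_y² + n_z² = 61. The ordered positive-integer solutions are (3, 4, 6), (3, 6, 4), (4, 3, 6), (4, 6, 3), (6, 3, 4), (6, 4, 3).
That gives 6 states.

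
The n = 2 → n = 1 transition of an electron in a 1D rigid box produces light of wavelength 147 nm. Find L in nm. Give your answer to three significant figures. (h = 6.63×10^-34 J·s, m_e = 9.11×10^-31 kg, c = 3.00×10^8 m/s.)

L = 0.366 nm

The photon carries ΔE = hc/λ = 6.63×10^-34·3.00×10^8/1.47×10^-7 m = 1.353×10^-18 J.
Since ΔE = (2² − 1²)E_1, E_1 = 4.510×10^-19 J, and L = h/√(8m_eE_1) = 3.66×10^-10 m = 0.366 nm.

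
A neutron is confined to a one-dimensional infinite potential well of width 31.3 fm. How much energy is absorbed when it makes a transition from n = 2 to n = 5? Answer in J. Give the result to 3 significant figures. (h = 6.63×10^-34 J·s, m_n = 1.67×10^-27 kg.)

E_1 = h²/(8m_nL²) = 3.358×10^-14 J.
|ΔE| = |2² − 5²|·E_1 = 21·3.358×10^-14 J = 7.05×10^-13 J.

|ΔE| = 7.05×10^-13 J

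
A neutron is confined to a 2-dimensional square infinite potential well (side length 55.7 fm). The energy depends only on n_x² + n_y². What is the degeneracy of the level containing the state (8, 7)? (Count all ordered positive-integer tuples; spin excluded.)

degeneracy = 2

The level has n_x² + n_y² = 113. The ordered positive-integer solutions are (7, 8), (8, 7).
That gives 2 states.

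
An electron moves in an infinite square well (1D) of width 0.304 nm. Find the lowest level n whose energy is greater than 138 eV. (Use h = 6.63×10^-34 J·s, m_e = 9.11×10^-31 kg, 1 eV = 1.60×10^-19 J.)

n = 6

E_1 = h²/(8m_eL²) = 6.526×10^-19 J = 4.079 eV.
Need n² > 138/4.079 = 33.83, i.e. n > 5.816.
The smallest integer satisfying this is n = 6.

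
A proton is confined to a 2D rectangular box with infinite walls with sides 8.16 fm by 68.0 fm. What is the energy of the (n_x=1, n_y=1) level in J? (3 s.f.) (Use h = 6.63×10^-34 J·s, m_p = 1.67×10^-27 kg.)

For a 2D rectangular well E = (h²/8m_p)·Σ n_i²/L_i² = (6.63×10^-34)²/(8·1.67×10^-27) · [1²/(8.16 fm)² + 1²/(68.0 fm)²].
Evaluating gives E = 5.01×10^-13 J.

E = 5.01×10^-13 J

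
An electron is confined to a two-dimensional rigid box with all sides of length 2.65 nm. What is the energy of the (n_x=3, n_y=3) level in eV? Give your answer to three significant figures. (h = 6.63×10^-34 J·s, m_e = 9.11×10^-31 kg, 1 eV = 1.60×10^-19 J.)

E = 0.966 eV

For a 2D rectangular well E = (h²/8m_e)·Σ n_i²/L_i² = (6.63×10^-34)²/(8·9.11×10^-31) · [3²/(2.65 nm)² + 3²/(2.65 nm)²].
Evaluating gives E = 1.546×10^-19 J = 0.966 eV.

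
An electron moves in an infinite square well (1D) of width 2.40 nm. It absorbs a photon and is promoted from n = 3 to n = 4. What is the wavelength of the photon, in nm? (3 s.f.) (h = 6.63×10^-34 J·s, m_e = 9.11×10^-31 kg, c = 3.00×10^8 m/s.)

E_1 = h²/(8m_eL²) = 1.047×10^-20 J, so ΔE = (4² − 3²)E_1 = 7.329×10^-20 J.
λ = hc/ΔE = (6.63×10^-34·3.00×10^8)/7.329×10^-20 = 2.71×10^-6 m = 2.71×10^3 nm.

λ = 2.71×10^3 nm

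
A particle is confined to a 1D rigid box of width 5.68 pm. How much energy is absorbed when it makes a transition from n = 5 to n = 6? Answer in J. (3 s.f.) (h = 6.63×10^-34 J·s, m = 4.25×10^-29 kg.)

|ΔE| = 4.41×10^-16 J

E_1 = h²/(8mL²) = 4.007×10^-17 J.
|ΔE| = |5² − 6²|·E_1 = 11·4.007×10^-17 J = 4.41×10^-16 J.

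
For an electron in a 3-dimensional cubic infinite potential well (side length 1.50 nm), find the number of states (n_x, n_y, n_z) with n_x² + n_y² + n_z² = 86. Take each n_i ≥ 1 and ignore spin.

The level has n_x² + n_y² + n_z² = 86. The ordered positive-integer solutions are (1, 2, 9), (1, 6, 7), (1, 7, 6), (1, 9, 2), (2, 1, 9), (2, 9, 1), (5, 5, 6), (5, 6, 5), (6, 1, 7), (6, 5, 5), (6, 7, 1), (7, 1, 6), (7, 6, 1), (9, 1, 2), (9, 2, 1).
That gives 15 states.

degeneracy = 15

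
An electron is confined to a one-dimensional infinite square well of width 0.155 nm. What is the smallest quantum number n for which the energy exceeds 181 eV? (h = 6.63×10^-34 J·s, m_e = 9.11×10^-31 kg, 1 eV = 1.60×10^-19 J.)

n = 4

E_1 = h²/(8m_eL²) = 2.510×10^-18 J = 15.69 eV.
Need n² > 181/15.69 = 11.54, i.e. n > 3.397.
The smallest integer satisfying this is n = 4.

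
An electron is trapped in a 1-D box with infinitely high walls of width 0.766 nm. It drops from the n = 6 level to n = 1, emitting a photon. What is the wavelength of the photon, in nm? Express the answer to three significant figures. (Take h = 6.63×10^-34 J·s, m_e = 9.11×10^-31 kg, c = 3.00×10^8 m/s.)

λ = 55.3 nm

E_1 = h²/(8m_eL²) = 1.028×10^-19 J, so ΔE = (6² − 1²)E_1 = 3.598×10^-18 J.
λ = hc/ΔE = (6.63×10^-34·3.00×10^8)/3.598×10^-18 = 5.53×10^-8 m = 55.3 nm.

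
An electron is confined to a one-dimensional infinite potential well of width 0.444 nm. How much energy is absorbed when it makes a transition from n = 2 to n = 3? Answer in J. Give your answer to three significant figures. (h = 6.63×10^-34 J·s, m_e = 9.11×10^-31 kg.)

|ΔE| = 1.53×10^-18 J

E_1 = h²/(8m_eL²) = 3.060×10^-19 J.
|ΔE| = |2² − 3²|·E_1 = 5·3.060×10^-19 J = 1.53×10^-18 J.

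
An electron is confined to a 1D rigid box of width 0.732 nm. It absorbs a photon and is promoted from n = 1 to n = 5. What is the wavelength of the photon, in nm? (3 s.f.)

λ = 73.6 nm

E_1 = h²/(8m_eL²) = 1.124×10^-19 J, so ΔE = (5² − 1²)E_1 = 2.698×10^-18 J.
λ = hc/ΔE = (6.626×10^-34·2.998×10^8)/2.698×10^-18 = 7.36×10^-8 m = 73.6 nm.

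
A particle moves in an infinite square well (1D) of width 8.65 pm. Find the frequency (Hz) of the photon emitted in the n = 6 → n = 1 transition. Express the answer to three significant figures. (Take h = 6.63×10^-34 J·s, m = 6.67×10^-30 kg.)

f = 5.81×10^18 Hz

E_1 = h²/(8mL²) = 1.101×10^-16 J and ΔE = (6² − 1²)E_1 = 3.854×10^-15 J.
f = ΔE/h = 3.854×10^-15/6.63×10^-34 = 5.81×10^18 Hz.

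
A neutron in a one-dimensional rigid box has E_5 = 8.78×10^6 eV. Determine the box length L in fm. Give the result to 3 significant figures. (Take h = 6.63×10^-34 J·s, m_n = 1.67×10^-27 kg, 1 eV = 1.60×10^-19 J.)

From E_n = n²h²/(8m_nL²), L = n·h/√(8m_nE_n).
E_5 = 8.78×10^6 eV = 1.405×10^-12 J, so L = 5·6.63×10^-34/√(8·1.67×10^-27·1.405×10^-12) = 2.42×10^-14 m = 24.2 fm.

L = 24.2 fm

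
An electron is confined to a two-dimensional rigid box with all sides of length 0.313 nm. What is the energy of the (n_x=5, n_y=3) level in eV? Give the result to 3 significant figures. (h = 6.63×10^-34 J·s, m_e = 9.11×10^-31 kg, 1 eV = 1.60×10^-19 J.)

For a 2D rectangular well E = (h²/8m_e)·Σ n_i²/L_i² = (6.63×10^-34)²/(8·9.11×10^-31) · [5²/(0.313 nm)² + 3²/(0.313 nm)²].
Evaluating gives E = 2.093×10^-17 J = 131 eV.

E = 131 eV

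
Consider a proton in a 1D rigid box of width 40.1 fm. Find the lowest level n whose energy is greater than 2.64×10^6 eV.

n = 5

E_1 = h²/(8m_pL²) = 2.040×10^-14 J = 1.273×10^5 eV.
Need n² > 2.64×10^6/1.273×10^5 = 20.74, i.e. n > 4.554.
The smallest integer satisfying this is n = 5.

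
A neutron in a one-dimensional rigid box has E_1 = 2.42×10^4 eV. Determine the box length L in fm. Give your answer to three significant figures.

From E_n = n²h²/(8m_nL²), L = n·h/√(8m_nE_n).
E_1 = 2.42×10^4 eV = 3.877×10^-15 J, so L = 1·6.626×10^-34/√(8·1.675×10^-27·3.877×10^-15) = 9.19×10^-14 m = 91.9 fm.

L = 91.9 fm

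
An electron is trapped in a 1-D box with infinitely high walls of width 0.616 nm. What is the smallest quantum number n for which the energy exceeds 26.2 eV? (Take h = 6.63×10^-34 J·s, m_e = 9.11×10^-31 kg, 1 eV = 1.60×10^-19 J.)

n = 6

E_1 = h²/(8m_eL²) = 1.589×10^-19 J = 0.9931 eV.
Need n² > 26.2/0.9931 = 26.38, i.e. n > 5.136.
The smallest integer satisfying this is n = 6.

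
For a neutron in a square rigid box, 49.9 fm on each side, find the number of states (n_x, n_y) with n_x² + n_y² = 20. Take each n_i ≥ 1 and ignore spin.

The level has n_x² + n_y² = 20. The ordered positive-integer solutions are (2, 4), (4, 2).
That gives 2 states.

degeneracy = 2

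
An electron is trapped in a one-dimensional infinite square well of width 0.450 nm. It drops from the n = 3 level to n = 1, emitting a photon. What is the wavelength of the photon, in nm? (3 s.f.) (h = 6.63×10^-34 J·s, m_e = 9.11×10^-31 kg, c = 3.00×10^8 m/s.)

λ = 83.5 nm

E_1 = h²/(8m_eL²) = 2.978×10^-19 J, so ΔE = (3² − 1²)E_1 = 2.382×10^-18 J.
λ = hc/ΔE = (6.63×10^-34·3.00×10^8)/2.382×10^-18 = 8.35×10^-8 m = 83.5 nm.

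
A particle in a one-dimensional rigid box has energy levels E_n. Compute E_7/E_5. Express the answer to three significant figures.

1.96

E_n ∝ n², so E_7/E_5 = 7²/5² = 49/25 = 1.96.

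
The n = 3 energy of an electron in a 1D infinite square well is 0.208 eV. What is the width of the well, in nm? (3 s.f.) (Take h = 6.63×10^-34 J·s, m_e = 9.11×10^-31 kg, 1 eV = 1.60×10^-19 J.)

L = 4.04 nm

From E_n = n²h²/(8m_eL²), L = n·h/√(8m_eE_n).
E_3 = 0.208 eV = 3.328×10^-20 J, so L = 3·6.63×10^-34/√(8·9.11×10^-31·3.328×10^-20) = 4.04×10^-9 m = 4.04 nm.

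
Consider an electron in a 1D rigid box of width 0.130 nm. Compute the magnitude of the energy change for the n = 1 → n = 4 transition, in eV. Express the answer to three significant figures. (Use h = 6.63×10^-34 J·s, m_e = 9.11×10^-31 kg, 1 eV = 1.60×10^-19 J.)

E_1 = h²/(8m_eL²) = 3.569×10^-18 J.
|ΔE| = |1² − 4²|·E_1 = 15·3.569×10^-18 J = 5.354×10^-17 J = 335 eV.

|ΔE| = 335 eV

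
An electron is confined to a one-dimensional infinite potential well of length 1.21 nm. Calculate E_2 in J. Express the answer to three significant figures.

For an infinite well E_n = n²h²/(8m_eL²), so E_1 = h²/(8m_eL²) = (6.626×10^-34)²/(8·9.109×10^-31·(1.21×10^-9 m)²) = 4.115×10^-20 J.
Then E_2 = 2²·E_1 = 4·4.115×10^-20 J = 1.65×10^-19 J.

E_2 = 1.65×10^-19 J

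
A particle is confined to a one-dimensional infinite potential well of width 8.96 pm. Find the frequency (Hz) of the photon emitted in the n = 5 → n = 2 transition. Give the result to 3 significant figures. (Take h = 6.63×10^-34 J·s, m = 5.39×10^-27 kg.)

E_1 = h²/(8mL²) = 1.270×10^-19 J and ΔE = (5² − 2²)E_1 = 2.667×10^-18 J.
f = ΔE/h = 2.667×10^-18/6.63×10^-34 = 4.02×10^15 Hz.

f = 4.02×10^15 Hz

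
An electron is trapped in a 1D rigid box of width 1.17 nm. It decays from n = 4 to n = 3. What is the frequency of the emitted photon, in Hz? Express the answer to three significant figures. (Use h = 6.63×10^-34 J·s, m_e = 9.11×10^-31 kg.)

E_1 = h²/(8m_eL²) = 4.406×10^-20 J and ΔE = (4² − 3²)E_1 = 3.084×10^-19 J.
f = ΔE/h = 3.084×10^-19/6.63×10^-34 = 4.65×10^14 Hz.

f = 4.65×10^14 Hz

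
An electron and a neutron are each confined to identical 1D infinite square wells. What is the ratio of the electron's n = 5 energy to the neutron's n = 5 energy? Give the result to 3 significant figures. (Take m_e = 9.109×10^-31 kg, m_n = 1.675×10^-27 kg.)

1.84×10^3

E_n ∝ 1/m at fixed n and L, so the ratio is m_n/m_e = 1.675×10^-27/9.109×10^-31 = 1.84×10^3.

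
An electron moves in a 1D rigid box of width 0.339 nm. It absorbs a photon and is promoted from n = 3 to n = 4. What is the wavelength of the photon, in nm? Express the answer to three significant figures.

λ = 54.1 nm

E_1 = h²/(8m_eL²) = 5.243×10^-19 J, so ΔE = (4² − 3²)E_1 = 3.670×10^-18 J.
λ = hc/ΔE = (6.626×10^-34·2.998×10^8)/3.670×10^-18 = 5.41×10^-8 m = 54.1 nm.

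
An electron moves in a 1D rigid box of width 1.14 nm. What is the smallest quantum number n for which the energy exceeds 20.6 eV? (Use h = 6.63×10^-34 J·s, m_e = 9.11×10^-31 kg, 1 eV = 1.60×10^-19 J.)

E_1 = h²/(8m_eL²) = 4.641×10^-20 J = 0.2901 eV.
Need n² > 20.6/0.2901 = 71.01, i.e. n > 8.427.
The smallest integer satisfying this is n = 9.

n = 9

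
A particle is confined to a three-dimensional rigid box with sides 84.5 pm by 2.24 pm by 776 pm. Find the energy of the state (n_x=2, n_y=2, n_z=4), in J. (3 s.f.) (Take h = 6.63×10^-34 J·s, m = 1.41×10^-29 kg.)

E = 3.11×10^-15 J

For a 3D rectangular well E = (h²/8m)·Σ n_i²/L_i² = (6.63×10^-34)²/(8·1.41×10^-29) · [2²/(84.5 pm)² + 2²/(2.24 pm)² + 4²/(776 pm)²].
Evaluating gives E = 3.11×10^-15 J.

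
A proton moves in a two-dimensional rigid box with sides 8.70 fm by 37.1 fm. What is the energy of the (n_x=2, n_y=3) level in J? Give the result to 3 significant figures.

E = 1.95×10^-12 J

For a 2D rectangular well E = (h²/8m_p)·Σ n_i²/L_i² = (6.626×10^-34)²/(8·1.673×10^-27) · [2²/(8.70 fm)² + 3²/(37.1 fm)²].
Evaluating gives E = 1.95×10^-12 J.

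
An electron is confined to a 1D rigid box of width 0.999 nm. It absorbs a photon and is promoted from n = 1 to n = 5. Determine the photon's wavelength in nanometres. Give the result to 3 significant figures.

E_1 = h²/(8m_eL²) = 6.037×10^-20 J, so ΔE = (5² − 1²)E_1 = 1.449×10^-18 J.
λ = hc/ΔE = (6.626×10^-34·2.998×10^8)/1.449×10^-18 = 1.37×10^-7 m = 137 nm.

λ = 137 nm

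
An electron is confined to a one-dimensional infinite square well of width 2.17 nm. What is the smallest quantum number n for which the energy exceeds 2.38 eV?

E_1 = h²/(8m_eL²) = 1.279×10^-20 J = 0.07984 eV.
Need n² > 2.38/0.07984 = 29.81, i.e. n > 5.460.
The smallest integer satisfying this is n = 6.

n = 6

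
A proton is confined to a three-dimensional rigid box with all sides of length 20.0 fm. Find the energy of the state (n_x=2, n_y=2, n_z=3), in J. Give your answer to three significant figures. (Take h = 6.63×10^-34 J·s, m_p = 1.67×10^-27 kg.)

E = 1.40×10^-12 J

For a 3D rectangular well E = (h²/8m_p)·Σ n_i²/L_i² = (6.63×10^-34)²/(8·1.67×10^-27) · [2²/(20.0 fm)² + 2²/(20.0 fm)² + 3²/(20.0 fm)²].
Evaluating gives E = 1.40×10^-12 J.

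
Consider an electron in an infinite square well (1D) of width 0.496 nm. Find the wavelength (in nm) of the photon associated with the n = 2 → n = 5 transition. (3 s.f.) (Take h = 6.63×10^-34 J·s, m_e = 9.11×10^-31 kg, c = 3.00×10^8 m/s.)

E_1 = h²/(8m_eL²) = 2.452×10^-19 J, so ΔE = (5² − 2²)E_1 = 5.149×10^-18 J.
λ = hc/ΔE = (6.63×10^-34·3.00×10^8)/5.149×10^-18 = 3.86×10^-8 m = 38.6 nm.

λ = 38.6 nm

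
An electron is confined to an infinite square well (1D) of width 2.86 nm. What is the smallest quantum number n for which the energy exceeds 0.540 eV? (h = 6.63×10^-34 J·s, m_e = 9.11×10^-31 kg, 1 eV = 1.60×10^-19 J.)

n = 4

E_1 = h²/(8m_eL²) = 7.374×10^-21 J = 0.04609 eV.
Need n² > 0.540/0.04609 = 11.72, i.e. n > 3.423.
The smallest integer satisfying this is n = 4.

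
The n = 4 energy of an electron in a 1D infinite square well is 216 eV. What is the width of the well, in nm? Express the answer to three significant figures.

From E_n = n²h²/(8m_eL²), L = n·h/√(8m_eE_n).
E_4 = 216 eV = 3.460×10^-17 J, so L = 4·6.626×10^-34/√(8·9.109×10^-31·3.460×10^-17) = 1.67×10^-10 m = 0.167 nm.

L = 0.167 nm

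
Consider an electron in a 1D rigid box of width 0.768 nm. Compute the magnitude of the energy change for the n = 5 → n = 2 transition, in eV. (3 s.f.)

E_1 = h²/(8m_eL²) = 1.021×10^-19 J.
|ΔE| = |5² − 2²|·E_1 = 21·1.021×10^-19 J = 2.144×10^-18 J = 13.4 eV.

|ΔE| = 13.4 eV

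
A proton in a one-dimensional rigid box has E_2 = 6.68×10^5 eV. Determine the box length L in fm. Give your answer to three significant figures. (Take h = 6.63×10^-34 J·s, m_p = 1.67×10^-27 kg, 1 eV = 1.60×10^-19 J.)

L = 35.1 fm

From E_n = n²h²/(8m_pL²), L = n·h/√(8m_pE_n).
E_2 = 6.68×10^5 eV = 1.069×10^-13 J, so L = 2·6.63×10^-34/√(8·1.67×10^-27·1.069×10^-13) = 3.51×10^-14 m = 35.1 fm.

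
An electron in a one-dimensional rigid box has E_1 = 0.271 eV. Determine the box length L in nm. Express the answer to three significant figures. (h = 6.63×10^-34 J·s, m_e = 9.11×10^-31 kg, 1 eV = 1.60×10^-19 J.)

L = 1.18 nm

From E_n = n²h²/(8m_eL²), L = n·h/√(8m_eE_n).
E_1 = 0.271 eV = 4.336×10^-20 J, so L = 1·6.63×10^-34/√(8·9.11×10^-31·4.336×10^-20) = 1.18×10^-9 m = 1.18 nm.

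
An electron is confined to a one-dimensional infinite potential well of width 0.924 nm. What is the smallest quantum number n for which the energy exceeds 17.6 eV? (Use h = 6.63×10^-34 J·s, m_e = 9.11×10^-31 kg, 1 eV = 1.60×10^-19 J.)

E_1 = h²/(8m_eL²) = 7.064×10^-20 J = 0.4415 eV.
Need n² > 17.6/0.4415 = 39.86, i.e. n > 6.313.
The smallest integer satisfying this is n = 7.

n = 7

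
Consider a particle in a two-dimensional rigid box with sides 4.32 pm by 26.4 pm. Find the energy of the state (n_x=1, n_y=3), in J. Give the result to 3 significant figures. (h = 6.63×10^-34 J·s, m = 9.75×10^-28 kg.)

For a 2D rectangular well E = (h²/8m)·Σ n_i²/L_i² = (6.63×10^-34)²/(8·9.75×10^-28) · [1²/(4.32 pm)² + 3²/(26.4 pm)²].
Evaluating gives E = 3.75×10^-18 J.

E = 3.75×10^-18 J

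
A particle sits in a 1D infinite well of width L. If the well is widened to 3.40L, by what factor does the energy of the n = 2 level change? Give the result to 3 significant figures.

0.0865

E_n ∝ 1/L², so the energy scales by 1/3.40² = 0.0865.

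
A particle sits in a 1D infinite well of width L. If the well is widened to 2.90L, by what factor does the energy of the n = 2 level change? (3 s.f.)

E_n ∝ 1/L², so the energy scales by 1/2.90² = 0.119.

0.119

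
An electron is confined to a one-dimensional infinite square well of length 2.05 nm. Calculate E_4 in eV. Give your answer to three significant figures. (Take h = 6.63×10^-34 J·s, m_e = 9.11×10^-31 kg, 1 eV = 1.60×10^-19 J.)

E_4 = 1.44 eV

For an infinite well E_n = n²h²/(8m_eL²), so E_1 = h²/(8m_eL²) = (6.63×10^-34)²/(8·9.11×10^-31·(2.05×10^-9 m)²) = 1.435×10^-20 J.
Then E_4 = 4²·E_1 = 16·1.435×10^-20 J = 2.296×10^-19 J.
Converting, E_4 = 2.296×10^-19 J / (1.60×10^-19 J/eV) = 1.44 eV.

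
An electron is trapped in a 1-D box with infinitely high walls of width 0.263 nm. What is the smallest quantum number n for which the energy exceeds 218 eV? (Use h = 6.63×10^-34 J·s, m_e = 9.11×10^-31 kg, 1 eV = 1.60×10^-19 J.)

n = 7

E_1 = h²/(8m_eL²) = 8.720×10^-19 J = 5.450 eV.
Need n² > 218/5.450 = 40.00, i.e. n > 6.325.
The smallest integer satisfying this is n = 7.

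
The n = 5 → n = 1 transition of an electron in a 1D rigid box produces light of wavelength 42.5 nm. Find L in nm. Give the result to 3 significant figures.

L = 0.556 nm

The photon carries ΔE = hc/λ = 6.626×10^-34·2.998×10^8/4.25×10^-8 m = 4.674×10^-18 J.
Since ΔE = (5² − 1²)E_1, E_1 = 1.947×10^-19 J, and L = h/√(8m_eE_1) = 5.56×10^-10 m = 0.556 nm.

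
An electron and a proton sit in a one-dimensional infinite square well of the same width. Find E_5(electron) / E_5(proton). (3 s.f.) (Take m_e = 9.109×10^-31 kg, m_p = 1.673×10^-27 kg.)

E_n ∝ 1/m at fixed n and L, so the ratio is m_p/m_e = 1.673×10^-27/9.109×10^-31 = 1.84×10^3.

1.84×10^3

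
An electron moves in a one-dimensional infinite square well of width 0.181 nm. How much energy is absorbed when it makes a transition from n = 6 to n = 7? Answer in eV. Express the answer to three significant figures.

|ΔE| = 149 eV

E_1 = h²/(8m_eL²) = 1.839×10^-18 J.
|ΔE| = |6² − 7²|·E_1 = 13·1.839×10^-18 J = 2.391×10^-17 J = 149 eV.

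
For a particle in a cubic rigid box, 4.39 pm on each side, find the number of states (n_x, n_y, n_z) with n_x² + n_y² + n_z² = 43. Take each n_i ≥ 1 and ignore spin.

The level has n_x² + n_y² + n_z² = 43. The ordered positive-integer solutions are (3, 3, 5), (3, 5, 3), (5, 3, 3).
That gives 3 states.

degeneracy = 3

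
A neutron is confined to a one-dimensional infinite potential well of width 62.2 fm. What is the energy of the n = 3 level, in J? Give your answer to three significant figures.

E_3 = 7.62×10^-14 J

For an infinite well E_n = n²h²/(8m_nL²), so E_1 = h²/(8m_nL²) = (6.626×10^-34)²/(8·1.675×10^-27·(6.22×10^-14 m)²) = 8.469×10^-15 J.
Then E_3 = 3²·E_1 = 9·8.469×10^-15 J = 7.62×10^-14 J.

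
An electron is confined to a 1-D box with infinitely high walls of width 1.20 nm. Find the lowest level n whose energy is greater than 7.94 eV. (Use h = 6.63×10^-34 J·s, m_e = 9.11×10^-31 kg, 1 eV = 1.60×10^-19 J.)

E_1 = h²/(8m_eL²) = 4.188×10^-20 J = 0.2618 eV.
Need n² > 7.94/0.2618 = 30.33, i.e. n > 5.507.
The smallest integer satisfying this is n = 6.

n = 6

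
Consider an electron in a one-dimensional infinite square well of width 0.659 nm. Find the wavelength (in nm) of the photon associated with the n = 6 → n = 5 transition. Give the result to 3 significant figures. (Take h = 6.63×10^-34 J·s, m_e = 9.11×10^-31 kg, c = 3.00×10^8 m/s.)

λ = 130 nm

E_1 = h²/(8m_eL²) = 1.389×10^-19 J, so ΔE = (6² − 5²)E_1 = 1.528×10^-18 J.
λ = hc/ΔE = (6.63×10^-34·3.00×10^8)/1.528×10^-18 = 1.30×10^-7 m = 130 nm.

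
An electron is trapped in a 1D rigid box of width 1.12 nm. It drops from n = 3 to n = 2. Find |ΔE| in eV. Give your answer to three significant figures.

E_1 = h²/(8m_eL²) = 4.803×10^-20 J.
|ΔE| = |3² − 2²|·E_1 = 5·4.803×10^-20 J = 2.402×10^-19 J = 1.50 eV.

|ΔE| = 1.50 eV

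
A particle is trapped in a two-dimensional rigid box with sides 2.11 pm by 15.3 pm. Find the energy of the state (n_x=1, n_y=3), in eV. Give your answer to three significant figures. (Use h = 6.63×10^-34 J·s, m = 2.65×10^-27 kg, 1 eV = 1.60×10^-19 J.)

E = 34.1 eV

For a 2D rectangular well E = (h²/8m)·Σ n_i²/L_i² = (6.63×10^-34)²/(8·2.65×10^-27) · [1²/(2.11 pm)² + 3²/(15.3 pm)²].
Evaluating gives E = 5.454×10^-18 J = 34.1 eV.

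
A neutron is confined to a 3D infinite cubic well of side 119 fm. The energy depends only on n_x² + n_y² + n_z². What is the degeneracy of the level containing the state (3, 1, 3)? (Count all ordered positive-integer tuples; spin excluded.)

The level has n_x² + n_y² + n_z² = 19. The ordered positive-integer solutions are (1, 3, 3), (3, 1, 3), (3, 3, 1).
That gives 3 states.

degeneracy = 3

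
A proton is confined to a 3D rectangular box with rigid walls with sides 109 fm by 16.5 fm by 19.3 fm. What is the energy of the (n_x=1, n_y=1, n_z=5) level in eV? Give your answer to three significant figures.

For a 3D rectangular well E = (h²/8m_p)·Σ n_i²/L_i² = (6.626×10^-34)²/(8·1.673×10^-27) · [1²/(109 fm)² + 1²/(16.5 fm)² + 5²/(19.3 fm)²].
Evaluating gives E = 2.325×10^-12 J = 1.45×10^7 eV.

E = 1.45×10^7 eV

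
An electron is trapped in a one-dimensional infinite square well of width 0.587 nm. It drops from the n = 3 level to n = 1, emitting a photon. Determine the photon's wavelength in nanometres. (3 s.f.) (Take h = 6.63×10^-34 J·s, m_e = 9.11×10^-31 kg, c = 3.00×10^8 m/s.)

λ = 142 nm

E_1 = h²/(8m_eL²) = 1.750×10^-19 J, so ΔE = (3² − 1²)E_1 = 1.400×10^-18 J.
λ = hc/ΔE = (6.63×10^-34·3.00×10^8)/1.400×10^-18 = 1.42×10^-7 m = 142 nm.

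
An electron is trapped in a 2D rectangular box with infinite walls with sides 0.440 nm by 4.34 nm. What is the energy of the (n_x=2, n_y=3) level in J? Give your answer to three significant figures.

For a 2D rectangular well E = (h²/8m_e)·Σ n_i²/L_i² = (6.626×10^-34)²/(8·9.109×10^-31) · [2²/(0.440 nm)² + 3²/(4.34 nm)²].
Evaluating gives E = 1.27×10^-18 J.

E = 1.27×10^-18 J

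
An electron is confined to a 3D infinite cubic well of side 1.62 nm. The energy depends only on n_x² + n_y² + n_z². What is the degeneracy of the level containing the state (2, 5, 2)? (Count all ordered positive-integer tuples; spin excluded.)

degeneracy = 6

The level has n_x² + n_y² + n_z² = 33. The ordered positive-integer solutions are (1, 4, 4), (2, 2, 5), (2, 5, 2), (4, 1, 4), (4, 4, 1), (5, 2, 2).
That gives 6 states.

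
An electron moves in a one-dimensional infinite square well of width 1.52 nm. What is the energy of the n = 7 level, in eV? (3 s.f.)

For an infinite well E_n = n²h²/(8m_eL²), so E_1 = h²/(8m_eL²) = (6.626×10^-34)²/(8·9.109×10^-31·(1.52×10^-9 m)²) = 2.608×10^-20 J.
Then E_7 = 7²·E_1 = 49·2.608×10^-20 J = 1.278×10^-18 J.
Converting, E_7 = 1.278×10^-18 J / (1.602×10^-19 J/eV) = 7.98 eV.

E_7 = 7.98 eV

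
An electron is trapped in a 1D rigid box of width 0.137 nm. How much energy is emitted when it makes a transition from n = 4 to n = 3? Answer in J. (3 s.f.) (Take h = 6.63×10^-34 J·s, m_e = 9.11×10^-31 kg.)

|ΔE| = 2.25×10^-17 J

E_1 = h²/(8m_eL²) = 3.213×10^-18 J.
|ΔE| = |4² − 3²|·E_1 = 7·3.213×10^-18 J = 2.25×10^-17 J.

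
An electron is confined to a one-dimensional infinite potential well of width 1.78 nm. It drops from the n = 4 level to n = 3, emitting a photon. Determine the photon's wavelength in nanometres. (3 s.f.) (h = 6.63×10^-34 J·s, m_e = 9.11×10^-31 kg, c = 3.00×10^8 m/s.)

λ = 1.49×10^3 nm

E_1 = h²/(8m_eL²) = 1.904×10^-20 J, so ΔE = (4² − 3²)E_1 = 1.333×10^-19 J.
λ = hc/ΔE = (6.63×10^-34·3.00×10^8)/1.333×10^-19 = 1.49×10^-6 m = 1.49×10^3 nm.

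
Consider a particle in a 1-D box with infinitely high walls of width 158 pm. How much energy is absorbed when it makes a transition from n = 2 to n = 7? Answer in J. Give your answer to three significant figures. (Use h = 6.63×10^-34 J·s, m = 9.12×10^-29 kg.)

E_1 = h²/(8mL²) = 2.413×10^-20 J.
|ΔE| = |2² − 7²|·E_1 = 45·2.413×10^-20 J = 1.09×10^-18 J.

|ΔE| = 1.09×10^-18 J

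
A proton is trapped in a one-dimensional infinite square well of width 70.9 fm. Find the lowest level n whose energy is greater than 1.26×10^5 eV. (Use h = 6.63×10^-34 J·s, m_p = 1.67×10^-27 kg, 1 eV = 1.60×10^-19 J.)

E_1 = h²/(8m_pL²) = 6.545×10^-15 J = 4.091×10^4 eV.
Need n² > 1.26×10^5/4.091×10^4 = 3.080, i.e. n > 1.755.
The smallest integer satisfying this is n = 2.

n = 2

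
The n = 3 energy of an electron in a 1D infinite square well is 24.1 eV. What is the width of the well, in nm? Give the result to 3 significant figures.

L = 0.375 nm

From E_n = n²h²/(8m_eL²), L = n·h/√(8m_eE_n).
E_3 = 24.1 eV = 3.861×10^-18 J, so L = 3·6.626×10^-34/√(8·9.109×10^-31·3.861×10^-18) = 3.75×10^-10 m = 0.375 nm.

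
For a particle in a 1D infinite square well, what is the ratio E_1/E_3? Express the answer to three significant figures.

E_n ∝ n², so E_1/E_3 = 1²/3² = 1/9 = 0.111.

0.111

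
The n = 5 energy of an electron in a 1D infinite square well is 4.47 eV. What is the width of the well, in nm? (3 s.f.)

L = 1.45 nm

From E_n = n²h²/(8m_eL²), L = n·h/√(8m_eE_n).
E_5 = 4.47 eV = 7.161×10^-19 J, so L = 5·6.626×10^-34/√(8·9.109×10^-31·7.161×10^-19) = 1.45×10^-9 m = 1.45 nm.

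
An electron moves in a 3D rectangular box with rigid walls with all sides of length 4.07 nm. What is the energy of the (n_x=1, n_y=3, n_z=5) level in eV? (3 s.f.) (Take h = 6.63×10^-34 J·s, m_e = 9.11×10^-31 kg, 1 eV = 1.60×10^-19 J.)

E = 0.796 eV

For a 3D rectangular well E = (h²/8m_e)·Σ n_i²/L_i² = (6.63×10^-34)²/(8·9.11×10^-31) · [1²/(4.07 nm)² + 3²/(4.07 nm)² + 5²/(4.07 nm)²].
Evaluating gives E = 1.274×10^-19 J = 0.796 eV.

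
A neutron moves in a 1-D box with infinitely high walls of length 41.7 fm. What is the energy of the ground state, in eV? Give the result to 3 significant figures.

For an infinite well E_n = n²h²/(8m_nL²), so E_1 = h²/(8m_nL²) = (6.626×10^-34)²/(8·1.675×10^-27·(4.17×10^-14 m)²) = 1.884×10^-14 J.
Converting, E_1 = 1.884×10^-14 J / (1.602×10^-19 J/eV) = 1.18×10^5 eV.

E_1 = 1.18×10^5 eV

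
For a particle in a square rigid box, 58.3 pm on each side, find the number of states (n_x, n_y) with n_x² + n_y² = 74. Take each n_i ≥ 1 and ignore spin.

The level has n_x² + n_y² = 74. The ordered positive-integer solutions are (5, 7), (7, 5).
That gives 2 states.

degeneracy = 2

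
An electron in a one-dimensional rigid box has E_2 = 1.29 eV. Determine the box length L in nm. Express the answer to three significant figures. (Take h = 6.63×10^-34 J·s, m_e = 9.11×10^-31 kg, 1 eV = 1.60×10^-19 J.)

L = 1.08 nm

From E_n = n²h²/(8m_eL²), L = n·h/√(8m_eE_n).
E_2 = 1.29 eV = 2.064×10^-19 J, so L = 2·6.63×10^-34/√(8·9.11×10^-31·2.064×10^-19) = 1.08×10^-9 m = 1.08 nm.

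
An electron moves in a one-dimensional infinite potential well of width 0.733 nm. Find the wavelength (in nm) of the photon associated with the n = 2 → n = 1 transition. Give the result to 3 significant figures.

λ = 591 nm

E_1 = h²/(8m_eL²) = 1.121×10^-19 J, so ΔE = (2² − 1²)E_1 = 3.363×10^-19 J.
λ = hc/ΔE = (6.626×10^-34·2.998×10^8)/3.363×10^-19 = 5.91×10^-7 m = 591 nm.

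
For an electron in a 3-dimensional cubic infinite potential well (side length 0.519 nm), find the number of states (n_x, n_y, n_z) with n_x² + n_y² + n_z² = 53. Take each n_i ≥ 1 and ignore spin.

degeneracy = 6

The level has n_x² + n_y² + n_z² = 53. The ordered positive-integer solutions are (1, 4, 6), (1, 6, 4), (4, 1, 6), (4, 6, 1), (6, 1, 4), (6, 4, 1).
That gives 6 states.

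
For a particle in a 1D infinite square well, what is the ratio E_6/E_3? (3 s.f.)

4.00

E_n ∝ n², so E_6/E_3 = 6²/3² = 36/9 = 4.00.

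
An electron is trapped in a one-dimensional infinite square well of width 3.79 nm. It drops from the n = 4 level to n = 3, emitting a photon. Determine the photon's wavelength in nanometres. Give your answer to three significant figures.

λ = 6.77×10^3 nm

E_1 = h²/(8m_eL²) = 4.194×10^-21 J, so ΔE = (4² − 3²)E_1 = 2.936×10^-20 J.
λ = hc/ΔE = (6.626×10^-34·2.998×10^8)/2.936×10^-20 = 6.77×10^-6 m = 6.77×10^3 nm.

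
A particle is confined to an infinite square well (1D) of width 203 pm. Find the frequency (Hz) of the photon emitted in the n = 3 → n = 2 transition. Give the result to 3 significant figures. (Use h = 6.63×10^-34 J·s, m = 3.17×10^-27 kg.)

f = 3.17×10^12 Hz

E_1 = h²/(8mL²) = 4.206×10^-22 J and ΔE = (3² − 2²)E_1 = 2.103×10^-21 J.
f = ΔE/h = 2.103×10^-21/6.63×10^-34 = 3.17×10^12 Hz.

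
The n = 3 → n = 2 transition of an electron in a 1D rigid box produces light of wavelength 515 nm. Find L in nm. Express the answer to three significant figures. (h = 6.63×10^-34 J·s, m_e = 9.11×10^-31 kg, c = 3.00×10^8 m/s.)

The photon carries ΔE = hc/λ = 6.63×10^-34·3.00×10^8/5.15×10^-7 m = 3.862×10^-19 J.
Since ΔE = (3² − 2²)E_1, E_1 = 7.724×10^-20 J, and L = h/√(8m_eE_1) = 8.84×10^-10 m = 0.884 nm.

L = 0.884 nm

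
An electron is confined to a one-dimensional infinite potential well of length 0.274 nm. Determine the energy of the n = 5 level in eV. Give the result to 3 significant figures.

For an infinite well E_n = n²h²/(8m_eL²), so E_1 = h²/(8m_eL²) = (6.626×10^-34)²/(8·9.109×10^-31·(2.74×10^-10 m)²) = 8.025×10^-19 J.
Then E_5 = 5²·E_1 = 25·8.025×10^-19 J = 2.006×10^-17 J.
Converting, E_5 = 2.006×10^-17 J / (1.602×10^-19 J/eV) = 125 eV.

E_5 = 125 eV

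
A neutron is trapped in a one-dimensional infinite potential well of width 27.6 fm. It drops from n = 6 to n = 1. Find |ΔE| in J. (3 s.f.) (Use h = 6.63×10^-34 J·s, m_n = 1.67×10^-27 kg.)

E_1 = h²/(8m_nL²) = 4.319×10^-14 J.
|ΔE| = |6² − 1²|·E_1 = 35·4.319×10^-14 J = 1.51×10^-12 J.

|ΔE| = 1.51×10^-12 J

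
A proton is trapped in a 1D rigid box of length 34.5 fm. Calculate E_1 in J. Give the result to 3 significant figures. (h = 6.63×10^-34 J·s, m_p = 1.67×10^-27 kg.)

For an infinite well E_n = n²h²/(8m_pL²), so E_1 = h²/(8m_pL²) = (6.63×10^-34)²/(8·1.67×10^-27·(3.45×10^-14 m)²) = 2.764×10^-14 J.

E_1 = 2.76×10^-14 J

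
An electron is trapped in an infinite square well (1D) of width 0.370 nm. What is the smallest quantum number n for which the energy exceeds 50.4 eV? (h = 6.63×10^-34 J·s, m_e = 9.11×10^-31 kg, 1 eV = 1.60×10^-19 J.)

E_1 = h²/(8m_eL²) = 4.406×10^-19 J = 2.754 eV.
Need n² > 50.4/2.754 = 18.30, i.e. n > 4.278.
The smallest integer satisfying this is n = 5.

n = 5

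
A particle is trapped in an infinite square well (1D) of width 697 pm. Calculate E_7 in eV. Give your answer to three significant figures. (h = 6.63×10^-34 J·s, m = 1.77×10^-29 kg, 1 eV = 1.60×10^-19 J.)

E_7 = 1.96 eV

For an infinite well E_n = n²h²/(8mL²), so E_1 = h²/(8mL²) = (6.63×10^-34)²/(8·1.77×10^-29·(6.97×10^-10 m)²) = 6.390×10^-21 J.
Then E_7 = 7²·E_1 = 49·6.390×10^-21 J = 3.131×10^-19 J.
Converting, E_7 = 3.131×10^-19 J / (1.60×10^-19 J/eV) = 1.96 eV.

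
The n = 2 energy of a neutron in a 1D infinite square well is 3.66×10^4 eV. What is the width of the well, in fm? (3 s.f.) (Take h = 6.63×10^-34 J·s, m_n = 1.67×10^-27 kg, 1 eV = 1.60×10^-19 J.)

From E_n = n²h²/(8m_nL²), L = n·h/√(8m_nE_n).
E_2 = 3.66×10^4 eV = 5.856×10^-15 J, so L = 2·6.63×10^-34/√(8·1.67×10^-27·5.856×10^-15) = 1.50×10^-13 m = 150 fm.

L = 150 fm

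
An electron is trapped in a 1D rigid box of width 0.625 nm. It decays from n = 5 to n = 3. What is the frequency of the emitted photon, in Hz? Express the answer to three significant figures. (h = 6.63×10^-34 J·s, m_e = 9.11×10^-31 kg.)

E_1 = h²/(8m_eL²) = 1.544×10^-19 J and ΔE = (5² − 3²)E_1 = 2.470×10^-18 J.
f = ΔE/h = 2.470×10^-18/6.63×10^-34 = 3.73×10^15 Hz.

f = 3.73×10^15 Hz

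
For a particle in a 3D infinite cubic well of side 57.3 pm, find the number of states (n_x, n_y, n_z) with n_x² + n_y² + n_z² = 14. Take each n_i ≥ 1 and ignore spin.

The level has n_x² + n_y² + n_z² = 14. The ordered positive-integer solutions are (1, 2, 3), (1, 3, 2), (2, 1, 3), (2, 3, 1), (3, 1, 2), (3, 2, 1).
That gives 6 states.

degeneracy = 6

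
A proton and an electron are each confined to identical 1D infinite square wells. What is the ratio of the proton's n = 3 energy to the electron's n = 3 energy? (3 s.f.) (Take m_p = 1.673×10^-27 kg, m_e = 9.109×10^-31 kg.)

5.44×10^-4

E_n ∝ 1/m at fixed n and L, so the ratio is m_e/m_p = 9.109×10^-31/1.673×10^-27 = 5.44×10^-4.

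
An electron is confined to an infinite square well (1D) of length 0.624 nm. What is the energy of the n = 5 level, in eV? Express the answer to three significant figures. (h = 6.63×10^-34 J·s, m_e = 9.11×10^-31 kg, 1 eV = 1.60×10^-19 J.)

For an infinite well E_n = n²h²/(8m_eL²), so E_1 = h²/(8m_eL²) = (6.63×10^-34)²/(8·9.11×10^-31·(6.24×10^-10 m)²) = 1.549×10^-19 J.
Then E_5 = 5²·E_1 = 25·1.549×10^-19 J = 3.873×10^-18 J.
Converting, E_5 = 3.873×10^-18 J / (1.60×10^-19 J/eV) = 24.2 eV.

E_5 = 24.2 eV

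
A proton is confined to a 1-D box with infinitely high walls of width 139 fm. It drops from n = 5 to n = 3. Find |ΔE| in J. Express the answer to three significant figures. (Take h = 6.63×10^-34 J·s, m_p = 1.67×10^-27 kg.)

E_1 = h²/(8m_pL²) = 1.703×10^-15 J.
|ΔE| = |5² − 3²|·E_1 = 16·1.703×10^-15 J = 2.72×10^-14 J.

|ΔE| = 2.72×10^-14 J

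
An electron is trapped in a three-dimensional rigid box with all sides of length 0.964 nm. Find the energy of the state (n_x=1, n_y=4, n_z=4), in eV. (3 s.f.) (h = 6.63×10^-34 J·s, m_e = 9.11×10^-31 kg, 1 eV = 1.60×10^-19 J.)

For a 3D rectangular well E = (h²/8m_e)·Σ n_i²/L_i² = (6.63×10^-34)²/(8·9.11×10^-31) · [1²/(0.964 nm)² + 4²/(0.964 nm)² + 4²/(0.964 nm)²].
Evaluating gives E = 2.142×10^-18 J = 13.4 eV.

E = 13.4 eV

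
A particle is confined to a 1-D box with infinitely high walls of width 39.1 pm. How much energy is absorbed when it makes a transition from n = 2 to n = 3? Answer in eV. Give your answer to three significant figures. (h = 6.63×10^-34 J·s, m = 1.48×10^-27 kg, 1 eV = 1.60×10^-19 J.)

E_1 = h²/(8mL²) = 2.428×10^-20 J.
|ΔE| = |2² − 3²|·E_1 = 5·2.428×10^-20 J = 1.214×10^-19 J = 0.759 eV.

|ΔE| = 0.759 eV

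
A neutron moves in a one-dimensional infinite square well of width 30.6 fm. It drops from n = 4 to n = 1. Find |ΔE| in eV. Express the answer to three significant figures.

|ΔE| = 3.28×10^6 eV

E_1 = h²/(8m_nL²) = 3.499×10^-14 J.
|ΔE| = |4² − 1²|·E_1 = 15·3.499×10^-14 J = 5.248×10^-13 J = 3.28×10^6 eV.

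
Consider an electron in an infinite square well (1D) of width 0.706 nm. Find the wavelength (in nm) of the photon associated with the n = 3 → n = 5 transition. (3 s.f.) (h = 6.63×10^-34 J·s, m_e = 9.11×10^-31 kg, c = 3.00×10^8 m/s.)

E_1 = h²/(8m_eL²) = 1.210×10^-19 J, so ΔE = (5² − 3²)E_1 = 1.936×10^-18 J.
λ = hc/ΔE = (6.63×10^-34·3.00×10^8)/1.936×10^-18 = 1.03×10^-7 m = 103 nm.

λ = 103 nm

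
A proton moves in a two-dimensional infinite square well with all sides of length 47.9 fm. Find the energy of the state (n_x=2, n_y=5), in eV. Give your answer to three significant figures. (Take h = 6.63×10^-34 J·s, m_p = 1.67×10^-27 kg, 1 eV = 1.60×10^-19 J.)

E = 2.60×10^6 eV

For a 2D rectangular well E = (h²/8m_p)·Σ n_i²/L_i² = (6.63×10^-34)²/(8·1.67×10^-27) · [2²/(47.9 fm)² + 5²/(47.9 fm)²].
Evaluating gives E = 4.159×10^-13 J = 2.60×10^6 eV.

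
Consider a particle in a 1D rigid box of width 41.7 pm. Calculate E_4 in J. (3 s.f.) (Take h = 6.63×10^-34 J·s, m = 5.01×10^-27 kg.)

E_4 = 1.01×10^-19 J

For an infinite well E_n = n²h²/(8mL²), so E_1 = h²/(8mL²) = (6.63×10^-34)²/(8·5.01×10^-27·(4.17×10^-11 m)²) = 6.307×10^-21 J.
Then E_4 = 4²·E_1 = 16·6.307×10^-21 J = 1.01×10^-19 J.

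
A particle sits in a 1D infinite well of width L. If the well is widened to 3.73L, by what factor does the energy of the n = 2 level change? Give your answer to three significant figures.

E_n ∝ 1/L², so the energy scales by 1/3.73² = 0.0719.

0.0719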